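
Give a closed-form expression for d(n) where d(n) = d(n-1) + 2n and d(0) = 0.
Recurrence: d(n) = d(n-1) + 2n, initial: d(0) = 0.
Telescoping: d(n) = d(0) + 2·Σᵢ₌₁ⁿ i = 0 + 2·n(n+1)/2.

d(n) = 2·n(n+1)/2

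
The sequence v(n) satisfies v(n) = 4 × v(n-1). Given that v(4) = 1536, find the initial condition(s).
In general v(n) = 4ⁿ · v(0). At n = 4: v(0) = v(4) / 4^4 = 1536 / 256 = 6.

v(0) = 6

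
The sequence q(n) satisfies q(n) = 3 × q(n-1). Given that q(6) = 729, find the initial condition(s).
In general q(n) = 3ⁿ · q(0). At n = 6: q(0) = q(6) / 3^6 = 729 / 729 = 1.

q(0) = 1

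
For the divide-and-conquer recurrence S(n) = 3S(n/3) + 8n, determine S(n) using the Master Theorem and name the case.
Master Theorem template: S(n) = a·S(n/b) + f(n).
Here: a=3, b=3, f(n)=8n
Compute log_b(a) = log_3(3) = 1.
f(n) = 8n = Θ(n). Case 2: S(n) = Θ(n log n).

Case 2: S(n) = Θ(n log n)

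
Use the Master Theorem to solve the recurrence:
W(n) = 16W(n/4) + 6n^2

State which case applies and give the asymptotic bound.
Master Theorem template: W(n) = a·W(n/b) + f(n).
Here: a=16, b=4, f(n)=6n^2
Compute log_b(a) = log_4(16) = 2.
f(n) = 6n^2 = Θ(n^2). Case 2: W(n) = Θ(n^2 log n).

Case 2: W(n) = Θ(n^2 log n)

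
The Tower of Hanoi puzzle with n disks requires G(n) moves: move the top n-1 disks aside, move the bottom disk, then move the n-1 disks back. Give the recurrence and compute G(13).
Moving n disks = move the top n-1 disks aside (G(n-1) moves) + move the largest disk (1 move) + move the n-1 disks back on top (G(n-1) moves), so G(n) = 2G(n-1) + 1, with G(1) = 1 (a single disk takes one move).
First terms: 1, 3, 7, 15, 31, 63, … — each is one less than a power of 2. Indeed G(n) + 1 = 2(G(n-1) + 1) with G(1) + 1 = 2, so G(n) + 1 = 2ⁿ and G(n) = 2ⁿ - 1.
Hence G(13) = 2^13 - 1 = 8192 - 1 = 8191.

G(n) = 2G(n-1) + 1, G(1) = 1; G(13) = 8191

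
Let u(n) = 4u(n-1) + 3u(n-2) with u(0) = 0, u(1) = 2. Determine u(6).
Computing the sequence terms:
0, 2, 8, 38, 176, 818, 3800

3800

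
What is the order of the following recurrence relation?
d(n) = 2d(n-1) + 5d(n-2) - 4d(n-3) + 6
The order is the largest lag k for which d(n-k) appears. Here the deepest term is d(n-3) (the 6 term is non-homogeneous and does not affect the order), so the order is 3.

Order 3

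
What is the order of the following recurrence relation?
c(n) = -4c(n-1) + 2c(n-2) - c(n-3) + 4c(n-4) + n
The order is the largest lag k for which c(n-k) appears. Here the deepest term is c(n-4) (the n term is non-homogeneous and does not affect the order), so the order is 4.

Order 4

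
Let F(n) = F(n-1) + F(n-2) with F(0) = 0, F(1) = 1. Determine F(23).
Computing the sequence terms:
0, 1, 1, 2, 3, 5, 8, 13, 21, 34, 55, 89, 144, 233, 377, 610, 987, 1597, 2584, 4181, 6765, 10946, 17711, 28657

28657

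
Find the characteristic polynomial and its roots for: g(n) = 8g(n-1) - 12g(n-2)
Substitute g(n) = rⁿ and divide through by rⁿ⁻²: r² - 8r + 12 = 0
Factor: (r - 2)(r - 6) = 0, so r = 2, 6.
General solution: g(n) = A·2ⁿ + B·6ⁿ

Characteristic: r² - 8r + 12 = 0, Roots: r = 2, 6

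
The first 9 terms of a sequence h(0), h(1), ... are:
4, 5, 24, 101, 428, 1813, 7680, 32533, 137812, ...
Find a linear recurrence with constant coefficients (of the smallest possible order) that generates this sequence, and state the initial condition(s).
Look for the lowest-order linear relation among consecutive terms.
Observation: h(n) - 4·h(n-1) - (1)·h(n-2) = 0 holds for the shown terms, and no order-1 relation h(n) = α·h(n-1) + β fits.
Check at n=3: 4·24 + (1)·5 = 101. ✓

h(n) = 4h(n-1) + h(n-2), h(0) = 4, h(1) = 5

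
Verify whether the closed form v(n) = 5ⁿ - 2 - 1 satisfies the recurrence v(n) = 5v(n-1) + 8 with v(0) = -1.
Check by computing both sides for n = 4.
From the recurrence with v(0) = -1:
  v(0) = -1, v(1) = 3, v(2) = 23, v(3) = 123, v(4) = 623
  so the recurrence gives v(4) = 623.
From the proposed closed form v(n) = 5ⁿ - 2 - 1:
  v(4) = 622.
The recurrence gives 623 but the closed form gives 622, so the closed form does not satisfy the recurrence.

No, the closed form is incorrect.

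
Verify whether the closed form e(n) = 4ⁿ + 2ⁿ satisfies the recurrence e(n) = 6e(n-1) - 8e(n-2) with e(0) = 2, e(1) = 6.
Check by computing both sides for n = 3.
From the recurrence with e(0) = 2, e(1) = 6:
  e(0) = 2, e(1) = 6, e(2) = 20, e(3) = 72
  so the recurrence gives e(3) = 72.
From the proposed closed form e(n) = 4ⁿ + 2ⁿ:
  e(3) = 72.
Both sides give 72 at n = 3, and the initial condition(s) match, so the closed form is consistent.

Yes, the closed form is correct.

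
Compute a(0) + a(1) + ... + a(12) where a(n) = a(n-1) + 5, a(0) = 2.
Computing the sequence terms: 2, 7, 12, 17, 22, 27, 32, 37, 42, 47, 52, 57, 62
Adding these values together:

416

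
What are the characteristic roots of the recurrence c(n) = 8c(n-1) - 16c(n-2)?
Substitute c(n) = rⁿ and divide through by rⁿ⁻²: r² - 8r + 16 = 0
Factor: (r - 4)² = 0, so r = 4 (double root).
General solution: c(n) = (A + Bn)·4ⁿ

Characteristic: r² - 8r + 16 = 0, Roots: r = 4 (double root)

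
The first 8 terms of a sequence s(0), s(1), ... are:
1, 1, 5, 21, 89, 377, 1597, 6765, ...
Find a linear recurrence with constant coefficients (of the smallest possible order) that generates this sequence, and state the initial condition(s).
Look for the lowest-order linear relation among consecutive terms.
Observation: s(n) - 4·s(n-1) - (1)·s(n-2) = 0 holds for the shown terms, and no order-1 relation s(n) = α·s(n-1) + β fits.
Check at n=3: 4·5 + (1)·1 = 21. ✓

s(n) = 4s(n-1) + s(n-2), s(0) = 1, s(1) = 1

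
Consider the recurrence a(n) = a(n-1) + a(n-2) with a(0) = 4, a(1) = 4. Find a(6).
Computing the sequence terms:
4, 4, 8, 12, 20, 32, 52

52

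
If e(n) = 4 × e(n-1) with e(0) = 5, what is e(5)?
Computing step by step:
e(0) = 5
e(1) = 4 × 5 = 20
e(2) = 4 × 20 = 80
e(3) = 4 × 80 = 320
e(4) = 4 × 320 = 1280
e(5) = 4 × 1280 = 5120

5120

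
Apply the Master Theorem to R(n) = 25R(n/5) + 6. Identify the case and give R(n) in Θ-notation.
Master Theorem template: R(n) = a·R(n/b) + f(n).
Here: a=25, b=5, f(n)=6
Compute log_b(a) = log_5(25) = 2.
f(n) = 6 = O(n^(2-ε)) with ε = 2. Case 1: R(n) = Θ(n^log_b(a)) = Θ(n^2).

Case 1: R(n) = Θ(n^2)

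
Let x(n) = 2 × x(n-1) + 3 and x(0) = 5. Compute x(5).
Computing step by step:
x(0) = 5
x(1) = 2 × 5 + 3 = 13
x(2) = 2 × 13 + 3 = 29
x(3) = 2 × 29 + 3 = 61
x(4) = 2 × 61 + 3 = 125
x(5) = 2 × 125 + 3 = 253

253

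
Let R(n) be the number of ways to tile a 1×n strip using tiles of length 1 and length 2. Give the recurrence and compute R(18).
Condition on the last tile: it has length 1 (leaving a 1×(n-1) strip) or length 2 (leaving a 1×(n-2) strip), so R(n) = R(n-1) + R(n-2) (order-2 linear recurrence).
For 0 ≤ i < 2 only unit tiles fit, so R(i) = 1.
Iterating the recurrence: R(2) = 2, R(3) = 3, R(4) = 5, R(5) = 8, R(6) = 13, R(7) = 21, R(8) = 34, R(9) = 55, R(10) = 89, R(11) = 144, R(12) = 233, R(13) = 377, R(14) = 610, R(15) = 987, R(16) = 1597, R(17) = 2584, R(18) = 4181.

R(n) = R(n-1) + R(n-2), with R(i) = 1 for 0 ≤ i < 2; R(18) = 4181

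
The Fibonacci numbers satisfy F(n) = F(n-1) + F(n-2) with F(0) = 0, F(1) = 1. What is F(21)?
Computing the sequence terms:
0, 1, 1, 2, 3, 5, 8, 13, 21, 34, 55, 89, 144, 233, 377, 610, 987, 1597, 2584, 4181, 6765, 10946

10946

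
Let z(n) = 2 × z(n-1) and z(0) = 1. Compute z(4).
Computing step by step:
z(0) = 1
z(1) = 2 × 1 = 2
z(2) = 2 × 2 = 4
z(3) = 2 × 4 = 8
z(4) = 2 × 8 = 16

16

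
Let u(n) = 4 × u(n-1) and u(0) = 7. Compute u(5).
Computing step by step:
u(0) = 7
u(1) = 4 × 7 = 28
u(2) = 4 × 28 = 112
u(3) = 4 × 112 = 448
u(4) = 4 × 448 = 1792
u(5) = 4 × 1792 = 7168

7168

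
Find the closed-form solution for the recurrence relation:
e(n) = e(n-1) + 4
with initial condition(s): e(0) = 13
Recurrence: e(n) = e(n-1) + 4, initial: e(0) = 13.
Each step adds 4, so e(n) = e(0) + 4n = 4n + 13.

e(n) = 4n + 13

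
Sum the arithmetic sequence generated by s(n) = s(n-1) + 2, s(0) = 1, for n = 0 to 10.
Computing the sequence terms: 1, 3, 5, 7, 9, 11, 13, 15, 17, 19, 21
Adding these values together:

121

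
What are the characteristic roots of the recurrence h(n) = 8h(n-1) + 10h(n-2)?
Substitute h(n) = rⁿ and divide through by rⁿ⁻²: r² - 8r - 10 = 0
Discriminant: 8² + 4·10 = 104, not a perfect square, so by the quadratic formula r = (8 ± √104)/2.
General solution: h(n) = A·r₁ⁿ + B·r₂ⁿ where r₁,r₂ = (8 ± √104)/2

Characteristic: r² - 8r - 10 = 0, Roots: r = (8 ± √104)/2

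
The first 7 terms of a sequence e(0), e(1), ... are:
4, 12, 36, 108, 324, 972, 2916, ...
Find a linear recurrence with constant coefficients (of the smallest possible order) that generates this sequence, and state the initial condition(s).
Look for the lowest-order linear relation among consecutive terms.
Observation: each term is 3× the previous.
Check at n=2: 3·12 = 36. ✓

e(n) = 3 × e(n-1), e(0) = 4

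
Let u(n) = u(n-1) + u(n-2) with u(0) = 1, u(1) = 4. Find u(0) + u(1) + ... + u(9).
Computing the sequence terms: 1, 4, 5, 9, 14, 23, 37, 60, 97, 157
Adding these values together:

407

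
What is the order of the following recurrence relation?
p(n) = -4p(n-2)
The order is the largest lag k for which p(n-k) appears. Here the deepest term is p(n-2), so the order is 2.

Order 2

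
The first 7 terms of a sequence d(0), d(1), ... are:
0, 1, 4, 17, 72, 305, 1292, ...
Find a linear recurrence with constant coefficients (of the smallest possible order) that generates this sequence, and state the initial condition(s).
Look for the lowest-order linear relation among consecutive terms.
Observation: d(n) - 4·d(n-1) - (1)·d(n-2) = 0 holds for the shown terms, and no order-1 relation d(n) = α·d(n-1) + β fits.
Check at n=3: 4·4 + (1)·1 = 17. ✓

d(n) = 4d(n-1) + d(n-2), d(0) = 0, d(1) = 1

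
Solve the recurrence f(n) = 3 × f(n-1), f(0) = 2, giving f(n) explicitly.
Recurrence: f(n) = 3 × f(n-1), initial: f(0) = 2.
Each term is 3 times the previous, so this is geometric with ratio 3. After n steps: f(n) = f(0)·3ⁿ = 2·3ⁿ.

f(n) = 2·3ⁿ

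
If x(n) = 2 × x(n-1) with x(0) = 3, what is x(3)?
Computing step by step:
x(0) = 3
x(1) = 2 × 3 = 6
x(2) = 2 × 6 = 12
x(3) = 2 × 12 = 24

24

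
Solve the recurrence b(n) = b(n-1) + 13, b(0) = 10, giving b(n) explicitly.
Recurrence: b(n) = b(n-1) + 13, initial: b(0) = 10.
Each step adds 13, so b(n) = b(0) + 13n = 13n + 10.

b(n) = 13n + 10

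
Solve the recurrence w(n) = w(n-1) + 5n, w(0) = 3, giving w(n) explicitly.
Recurrence: w(n) = w(n-1) + 5n, initial: w(0) = 3.
Telescoping: w(n) = w(0) + 5·Σᵢ₌₁ⁿ i = 3 + 5·n(n+1)/2.

w(n) = 5·n(n+1)/2 + 3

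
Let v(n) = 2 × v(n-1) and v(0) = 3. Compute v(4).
Computing step by step:
v(0) = 3
v(1) = 2 × 3 = 6
v(2) = 2 × 6 = 12
v(3) = 2 × 12 = 24
v(4) = 2 × 24 = 48

48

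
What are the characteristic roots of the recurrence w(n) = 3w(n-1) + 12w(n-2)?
Substitute w(n) = rⁿ and divide through by rⁿ⁻²: r² - 3r - 12 = 0
Discriminant: 3² + 4·12 = 57, not a perfect square, so by the quadratic formula r = (3 ± √57)/2.
General solution: w(n) = A·r₁ⁿ + B·r₂ⁿ where r₁,r₂ = (3 ± √57)/2

Characteristic: r² - 3r - 12 = 0, Roots: r = (3 ± √57)/2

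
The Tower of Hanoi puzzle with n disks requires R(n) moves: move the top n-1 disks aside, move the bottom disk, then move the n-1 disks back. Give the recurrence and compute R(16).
Moving n disks = move the top n-1 disks aside (R(n-1) moves) + move the largest disk (1 move) + move the n-1 disks back on top (R(n-1) moves), so R(n) = 2R(n-1) + 1, with R(1) = 1 (a single disk takes one move).
First terms: 1, 3, 7, 15, 31, 63, … — each is one less than a power of 2. Indeed R(n) + 1 = 2(R(n-1) + 1) with R(1) + 1 = 2, so R(n) + 1 = 2ⁿ and R(n) = 2ⁿ - 1.
Hence R(16) = 2^16 - 1 = 65536 - 1 = 65535.

R(n) = 2R(n-1) + 1, R(1) = 1; R(16) = 65535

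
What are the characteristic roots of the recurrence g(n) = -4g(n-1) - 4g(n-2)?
Substitute g(n) = rⁿ and divide through by rⁿ⁻²: r² + 4r + 4 = 0
Factor: (r + 2)² = 0, so r = -2 (double root).
General solution: g(n) = (A + Bn)·(-2)ⁿ

Characteristic: r² + 4r + 4 = 0, Roots: r = -2 (double root)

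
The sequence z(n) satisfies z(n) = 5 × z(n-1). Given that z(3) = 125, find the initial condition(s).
In general z(n) = 5ⁿ · z(0). At n = 3: z(0) = z(3) / 5^3 = 125 / 125 = 1.

z(0) = 1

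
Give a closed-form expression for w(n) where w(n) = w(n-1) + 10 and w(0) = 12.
Recurrence: w(n) = w(n-1) + 10, initial: w(0) = 12.
Each step adds 10, so w(n) = w(0) + 10n = 10n + 12.

w(n) = 10n + 12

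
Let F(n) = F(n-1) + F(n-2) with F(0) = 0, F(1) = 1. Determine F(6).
Computing the sequence terms:
0, 1, 1, 2, 3, 5, 8

8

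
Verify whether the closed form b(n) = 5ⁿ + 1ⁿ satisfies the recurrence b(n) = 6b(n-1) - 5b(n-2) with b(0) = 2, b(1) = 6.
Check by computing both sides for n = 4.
From the recurrence with b(0) = 2, b(1) = 6:
  b(0) = 2, b(1) = 6, b(2) = 26, b(3) = 126, b(4) = 626
  so the recurrence gives b(4) = 626.
From the proposed closed form b(n) = 5ⁿ + 1ⁿ:
  b(4) = 626.
Both sides give 626 at n = 4, and the initial condition(s) match, so the closed form is consistent.

Yes, the closed form is correct.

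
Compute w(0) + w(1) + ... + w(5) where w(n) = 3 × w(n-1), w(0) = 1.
Computing the sequence terms: 1, 3, 9, 27, 81, 243
Adding these values together:

364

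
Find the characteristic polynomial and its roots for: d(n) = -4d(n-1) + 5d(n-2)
Substitute d(n) = rⁿ and divide through by rⁿ⁻²: r² + 4r - 5 = 0
Factor: (r - 1)(r + 5) = 0, so r = 1, -5.
General solution: d(n) = A·1ⁿ + B·(-5)ⁿ

Characteristic: r² + 4r - 5 = 0, Roots: r = 1, -5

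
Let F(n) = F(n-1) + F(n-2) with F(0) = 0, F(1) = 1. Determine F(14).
Computing the sequence terms:
0, 1, 1, 2, 3, 5, 8, 13, 21, 34, 55, 89, 144, 233, 377

377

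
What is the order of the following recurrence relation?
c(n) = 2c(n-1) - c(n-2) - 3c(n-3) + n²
The order is the largest lag k for which c(n-k) appears. Here the deepest term is c(n-3) (the n² term is non-homogeneous and does not affect the order), so the order is 3.

Order 3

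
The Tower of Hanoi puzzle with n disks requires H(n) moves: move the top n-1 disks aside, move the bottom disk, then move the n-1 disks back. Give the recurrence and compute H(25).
Moving n disks = move the top n-1 disks aside (H(n-1) moves) + move the largest disk (1 move) + move the n-1 disks back on top (H(n-1) moves), so H(n) = 2H(n-1) + 1, with H(1) = 1 (a single disk takes one move).
First terms: 1, 3, 7, 15, 31, 63, … — each is one less than a power of 2. Indeed H(n) + 1 = 2(H(n-1) + 1) with H(1) + 1 = 2, so H(n) + 1 = 2ⁿ and H(n) = 2ⁿ - 1.
Hence H(25) = 2^25 - 1 = 33554432 - 1 = 33554431.

H(n) = 2H(n-1) + 1, H(1) = 1; H(25) = 33554431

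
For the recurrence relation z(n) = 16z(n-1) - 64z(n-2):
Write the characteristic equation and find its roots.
Substitute z(n) = rⁿ and divide through by rⁿ⁻²: r² - 16r + 64 = 0
Factor: (r - 8)² = 0, so r = 8 (double root).
General solution: z(n) = (A + Bn)·8ⁿ

Characteristic: r² - 16r + 64 = 0, Roots: r = 8 (double root)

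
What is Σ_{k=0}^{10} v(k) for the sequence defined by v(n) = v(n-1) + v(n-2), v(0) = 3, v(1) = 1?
Computing the sequence terms: 3, 1, 4, 5, 9, 14, 23, 37, 60, 97, 157
Adding these values together:

410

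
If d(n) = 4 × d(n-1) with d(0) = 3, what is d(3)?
Computing step by step:
d(0) = 3
d(1) = 4 × 3 = 12
d(2) = 4 × 12 = 48
d(3) = 4 × 48 = 192

192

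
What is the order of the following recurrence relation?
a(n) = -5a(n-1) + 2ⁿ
The order is the largest lag k for which a(n-k) appears. Here the deepest term is a(n-1) (the 2ⁿ term is non-homogeneous and does not affect the order), so the order is 1.

Order 1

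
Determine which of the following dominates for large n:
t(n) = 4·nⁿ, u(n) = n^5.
Comparing growth rates:
Growth-rate hierarchy: log n ≺ any polynomial ≺ any exponential cⁿ (c>1) ≺ n! ≺ nⁿ.
super-exponential nⁿ dominates polynomial degree 5 asymptotically.

t(n) grows faster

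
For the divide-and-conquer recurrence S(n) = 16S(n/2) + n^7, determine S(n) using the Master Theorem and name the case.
Master Theorem template: S(n) = a·S(n/b) + f(n).
Here: a=16, b=2, f(n)=n^7
Compute log_b(a) = log_2(16) = 4.
f(n) = n^7 = Ω(n^(4+ε)) with ε = 3, and the regularity condition holds (a·f(n/b) = (a/b^7)·f(n) with a/b^7 = 2^-3 < 1). Case 3: S(n) = Θ(f(n)) = Θ(n^7).

Case 3: S(n) = Θ(n^7)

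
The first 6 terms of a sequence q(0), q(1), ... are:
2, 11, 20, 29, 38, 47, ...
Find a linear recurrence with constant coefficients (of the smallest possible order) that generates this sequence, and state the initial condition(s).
Look for the lowest-order linear relation among consecutive terms.
Observation: consecutive differences are constant (= 9).
Check at n=2: 1·11 + 9 = 20. ✓

q(n) = q(n-1) + 9, q(0) = 2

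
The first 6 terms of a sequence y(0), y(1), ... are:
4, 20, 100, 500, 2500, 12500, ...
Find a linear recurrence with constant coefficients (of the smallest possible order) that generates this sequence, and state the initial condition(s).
Look for the lowest-order linear relation among consecutive terms.
Observation: each term is 5× the previous.
Check at n=2: 5·20 = 100. ✓

y(n) = 5 × y(n-1), y(0) = 4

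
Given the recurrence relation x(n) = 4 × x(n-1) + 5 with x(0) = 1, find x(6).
Computing step by step:
x(0) = 1
x(1) = 4 × 1 + 5 = 9
x(2) = 4 × 9 + 5 = 41
x(3) = 4 × 41 + 5 = 169
x(4) = 4 × 169 + 5 = 681
x(5) = 4 × 681 + 5 = 2729
x(6) = 4 × 2729 + 5 = 10921

10921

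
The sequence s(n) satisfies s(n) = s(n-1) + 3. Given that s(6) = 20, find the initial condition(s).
s(6) = s(0) + 6·3, so s(0) = 20 - 18 = 2.

s(0) = 2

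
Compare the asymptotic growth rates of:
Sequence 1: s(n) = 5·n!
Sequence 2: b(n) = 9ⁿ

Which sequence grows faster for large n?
Comparing growth rates:
Growth-rate hierarchy: log n ≺ any polynomial ≺ any exponential cⁿ (c>1) ≺ n! ≺ nⁿ.
factorial dominates exponential base 9 asymptotically.

s(n) grows faster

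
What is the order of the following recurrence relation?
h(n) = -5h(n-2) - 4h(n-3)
The order is the largest lag k for which h(n-k) appears. Here the deepest term is h(n-3), so the order is 3.

Order 3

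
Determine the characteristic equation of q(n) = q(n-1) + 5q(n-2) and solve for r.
Substitute q(n) = rⁿ and divide through by rⁿ⁻²: r² - r - 5 = 0
Discriminant: 1² + 4·5 = 21, not a perfect square, so by the quadratic formula r = (1 ± √21)/2.
General solution: q(n) = A·r₁ⁿ + B·r₂ⁿ where r₁,r₂ = (1 ± √21)/2

Characteristic: r² - r - 5 = 0, Roots: r = (1 ± √21)/2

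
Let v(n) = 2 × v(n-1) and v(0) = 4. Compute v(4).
Computing step by step:
v(0) = 4
v(1) = 2 × 4 = 8
v(2) = 2 × 8 = 16
v(3) = 2 × 16 = 32
v(4) = 2 × 32 = 64

64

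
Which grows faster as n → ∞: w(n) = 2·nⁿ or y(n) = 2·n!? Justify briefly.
Comparing growth rates:
Growth-rate hierarchy: log n ≺ any polynomial ≺ any exponential cⁿ (c>1) ≺ n! ≺ nⁿ.
super-exponential nⁿ dominates factorial asymptotically.

w(n) grows faster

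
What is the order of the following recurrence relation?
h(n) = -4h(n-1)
The order is the largest lag k for which h(n-k) appears. Here the deepest term is h(n-1), so the order is 1.

Order 1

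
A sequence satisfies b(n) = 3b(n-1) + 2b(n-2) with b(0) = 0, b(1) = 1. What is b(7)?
Computing the sequence terms:
0, 1, 3, 11, 39, 139, 495, 1763

1763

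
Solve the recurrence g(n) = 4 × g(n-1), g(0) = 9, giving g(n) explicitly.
Recurrence: g(n) = 4 × g(n-1), initial: g(0) = 9.
Each term is 4 times the previous, so this is geometric with ratio 4. After n steps: g(n) = g(0)·4ⁿ = 9·4ⁿ.

g(n) = 9·4ⁿ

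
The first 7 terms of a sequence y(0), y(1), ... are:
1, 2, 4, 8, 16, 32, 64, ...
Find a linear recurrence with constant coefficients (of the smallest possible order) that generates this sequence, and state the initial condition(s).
Look for the lowest-order linear relation among consecutive terms.
Observation: each term is 2× the previous.
Check at n=2: 2·2 = 4. ✓

y(n) = 2 × y(n-1), y(0) = 1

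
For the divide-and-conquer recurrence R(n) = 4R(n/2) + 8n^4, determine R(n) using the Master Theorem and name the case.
Master Theorem template: R(n) = a·R(n/b) + f(n).
Here: a=4, b=2, f(n)=8n^4
Compute log_b(a) = log_2(4) = 2.
f(n) = 8n^4 = Ω(n^(2+ε)) with ε = 2, and the regularity condition holds (a·f(n/b) = (a/b^4)·f(n) with a/b^4 = 2^-2 < 1). Case 3: R(n) = Θ(f(n)) = Θ(n^4).

Case 3: R(n) = Θ(n^4)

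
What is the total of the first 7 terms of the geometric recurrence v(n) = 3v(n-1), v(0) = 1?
Computing the sequence terms: 1, 3, 9, 27, 81, 243, 729
Adding these values together:

1093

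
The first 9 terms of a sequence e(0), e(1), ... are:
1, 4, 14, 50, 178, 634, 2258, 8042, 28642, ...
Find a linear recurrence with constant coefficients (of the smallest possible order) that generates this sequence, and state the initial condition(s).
Look for the lowest-order linear relation among consecutive terms.
Observation: e(n) - 3·e(n-1) - (2)·e(n-2) = 0 holds for the shown terms, and no order-1 relation e(n) = α·e(n-1) + β fits.
Check at n=3: 3·14 + (2)·4 = 50. ✓

e(n) = 3e(n-1) + 2e(n-2), e(0) = 1, e(1) = 4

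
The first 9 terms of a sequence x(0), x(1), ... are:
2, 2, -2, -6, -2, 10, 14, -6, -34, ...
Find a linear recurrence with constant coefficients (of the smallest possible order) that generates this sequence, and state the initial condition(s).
Look for the lowest-order linear relation among consecutive terms.
Observation: x(n) - 1·x(n-1) - (-2)·x(n-2) = 0 holds for the shown terms, and no order-1 relation x(n) = α·x(n-1) + β fits.
Check at n=3: 1·-2 + (-2)·2 = -6. ✓

x(n) = x(n-1) - 2x(n-2), x(0) = 2, x(1) = 2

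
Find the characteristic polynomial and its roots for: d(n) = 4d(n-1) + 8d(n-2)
Substitute d(n) = rⁿ and divide through by rⁿ⁻²: r² - 4r - 8 = 0
Discriminant: 4² + 4·8 = 48, not a perfect square, so by the quadratic formula r = (4 ± √48)/2.
General solution: d(n) = A·r₁ⁿ + B·r₂ⁿ where r₁,r₂ = (4 ± √48)/2

Characteristic: r² - 4r - 8 = 0, Roots: r = (4 ± √48)/2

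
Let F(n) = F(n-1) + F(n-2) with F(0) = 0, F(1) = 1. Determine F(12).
Computing the sequence terms:
0, 1, 1, 2, 3, 5, 8, 13, 21, 34, 55, 89, 144

144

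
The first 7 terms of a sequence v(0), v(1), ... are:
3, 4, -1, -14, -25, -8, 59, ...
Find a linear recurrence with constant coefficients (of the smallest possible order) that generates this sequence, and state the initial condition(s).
Look for the lowest-order linear relation among consecutive terms.
Observation: v(n) - 2·v(n-1) - (-3)·v(n-2) = 0 holds for the shown terms, and no order-1 relation v(n) = α·v(n-1) + β fits.
Check at n=3: 2·-1 + (-3)·4 = -14. ✓

v(n) = 2v(n-1) - 3v(n-2), v(0) = 3, v(1) = 4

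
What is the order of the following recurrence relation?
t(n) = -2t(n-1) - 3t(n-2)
The order is the largest lag k for which t(n-k) appears. Here the deepest term is t(n-2), so the order is 2.

Order 2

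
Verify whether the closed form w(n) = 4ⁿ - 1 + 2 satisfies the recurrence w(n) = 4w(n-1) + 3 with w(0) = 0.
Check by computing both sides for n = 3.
From the recurrence with w(0) = 0:
  w(0) = 0, w(1) = 3, w(2) = 15, w(3) = 63
  so the recurrence gives w(3) = 63.
From the proposed closed form w(n) = 4ⁿ - 1 + 2:
  w(3) = 65.
The recurrence gives 63 but the closed form gives 65, so the closed form does not satisfy the recurrence.

No, the closed form is incorrect.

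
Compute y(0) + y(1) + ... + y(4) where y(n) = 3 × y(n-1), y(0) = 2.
Computing the sequence terms: 2, 6, 18, 54, 162
Adding these values together:

242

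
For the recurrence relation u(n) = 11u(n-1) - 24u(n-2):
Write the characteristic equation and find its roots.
Substitute u(n) = rⁿ and divide through by rⁿ⁻²: r² - 11r + 24 = 0
Factor: (r - 3)(r - 8) = 0, so r = 3, 8.
General solution: u(n) = A·3ⁿ + B·8ⁿ

Characteristic: r² - 11r + 24 = 0, Roots: r = 3, 8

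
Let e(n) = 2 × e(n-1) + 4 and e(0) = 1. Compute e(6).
Computing step by step:
e(0) = 1
e(1) = 2 × 1 + 4 = 6
e(2) = 2 × 6 + 4 = 16
e(3) = 2 × 16 + 4 = 36
e(4) = 2 × 36 + 4 = 76
e(5) = 2 × 76 + 4 = 156
e(6) = 2 × 156 + 4 = 316

316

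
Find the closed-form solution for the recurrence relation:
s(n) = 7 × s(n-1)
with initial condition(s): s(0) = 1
Recurrence: s(n) = 7 × s(n-1), initial: s(0) = 1.
Each term is 7 times the previous, so this is geometric with ratio 7. After n steps: s(n) = s(0)·7ⁿ = 7ⁿ.

s(n) = 7ⁿ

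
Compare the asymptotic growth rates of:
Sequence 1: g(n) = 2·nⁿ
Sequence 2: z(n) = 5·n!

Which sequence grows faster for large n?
Comparing growth rates:
Growth-rate hierarchy: log n ≺ any polynomial ≺ any exponential cⁿ (c>1) ≺ n! ≺ nⁿ.
super-exponential nⁿ dominates factorial asymptotically.

g(n) grows faster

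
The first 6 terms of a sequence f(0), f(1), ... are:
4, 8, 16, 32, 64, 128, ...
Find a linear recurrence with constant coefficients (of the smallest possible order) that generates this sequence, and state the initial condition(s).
Look for the lowest-order linear relation among consecutive terms.
Observation: each term is 2× the previous.
Check at n=2: 2·8 = 16. ✓

f(n) = 2 × f(n-1), f(0) = 4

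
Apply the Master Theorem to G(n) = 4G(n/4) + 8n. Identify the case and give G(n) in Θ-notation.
Master Theorem template: G(n) = a·G(n/b) + f(n).
Here: a=4, b=4, f(n)=8n
Compute log_b(a) = log_4(4) = 1.
f(n) = 8n = Θ(n). Case 2: G(n) = Θ(n log n).

Case 2: G(n) = Θ(n log n)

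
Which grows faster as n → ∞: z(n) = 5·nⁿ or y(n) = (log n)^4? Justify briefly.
Comparing growth rates:
Growth-rate hierarchy: log n ≺ any polynomial ≺ any exponential cⁿ (c>1) ≺ n! ≺ nⁿ.
super-exponential nⁿ dominates polylogarithmic (log n)^4 asymptotically.

z(n) grows faster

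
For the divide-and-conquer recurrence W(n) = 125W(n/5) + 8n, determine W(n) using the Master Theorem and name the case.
Master Theorem template: W(n) = a·W(n/b) + f(n).
Here: a=125, b=5, f(n)=8n
Compute log_b(a) = log_5(125) = 3.
f(n) = 8n = O(n^(3-ε)) with ε = 2. Case 1: W(n) = Θ(n^log_b(a)) = Θ(n^3).

Case 1: W(n) = Θ(n^3)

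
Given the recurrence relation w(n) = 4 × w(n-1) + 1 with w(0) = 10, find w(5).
Computing step by step:
w(0) = 10
w(1) = 4 × 10 + 1 = 41
w(2) = 4 × 41 + 1 = 165
w(3) = 4 × 165 + 1 = 661
w(4) = 4 × 661 + 1 = 2645
w(5) = 4 × 2645 + 1 = 10581

10581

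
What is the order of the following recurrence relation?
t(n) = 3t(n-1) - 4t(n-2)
The order is the largest lag k for which t(n-k) appears. Here the deepest term is t(n-2), so the order is 2.

Order 2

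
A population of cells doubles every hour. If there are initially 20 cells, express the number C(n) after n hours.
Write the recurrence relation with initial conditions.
Each hour multiplies the count by 2, so the count after n hours depends only on the count after n-1 hours: C(n) = 2 × C(n-1). The starting count gives C(0) = 20.
Unrolling n times gives the closed form C(n) = 20 × 2ⁿ.

C(n) = 2 × C(n-1), C(0) = 20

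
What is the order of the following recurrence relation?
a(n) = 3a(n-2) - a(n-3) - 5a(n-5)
The order is the largest lag k for which a(n-k) appears. Here the deepest term is a(n-5), so the order is 5.

Order 5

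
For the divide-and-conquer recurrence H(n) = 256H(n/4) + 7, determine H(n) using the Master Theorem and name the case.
Master Theorem template: H(n) = a·H(n/b) + f(n).
Here: a=256, b=4, f(n)=7
Compute log_b(a) = log_4(256) = 4.
f(n) = 7 = O(n^(4-ε)) with ε = 4. Case 1: H(n) = Θ(n^log_b(a)) = Θ(n^4).

Case 1: H(n) = Θ(n^4)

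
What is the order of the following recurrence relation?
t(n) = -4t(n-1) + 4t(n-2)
The order is the largest lag k for which t(n-k) appears. Here the deepest term is t(n-2), so the order is 2.

Order 2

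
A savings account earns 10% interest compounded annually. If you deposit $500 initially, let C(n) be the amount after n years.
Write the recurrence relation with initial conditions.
Each year the balance grows by 10%, i.e. is multiplied by 1 + 10/100 = 1.1, so C(n) = 1.1 × C(n-1). The initial deposit gives C(0) = 500.
Unrolling gives the closed form C(n) = 500 × (1.1)ⁿ.

C(n) = 1.1 × C(n-1), C(0) = 500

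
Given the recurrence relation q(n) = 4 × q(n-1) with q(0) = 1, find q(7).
Computing step by step:
q(0) = 1
q(1) = 4 × 1 = 4
q(2) = 4 × 4 = 16
q(3) = 4 × 16 = 64
q(4) = 4 × 64 = 256
q(5) = 4 × 256 = 1024
q(6) = 4 × 1024 = 4096
q(7) = 4 × 4096 = 16384

16384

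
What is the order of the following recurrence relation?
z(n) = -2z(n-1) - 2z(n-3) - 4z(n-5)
The order is the largest lag k for which z(n-k) appears. Here the deepest term is z(n-5), so the order is 5.

Order 5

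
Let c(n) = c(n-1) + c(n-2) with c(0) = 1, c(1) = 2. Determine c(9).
Computing the sequence terms:
1, 2, 3, 5, 8, 13, 21, 34, 55, 89

89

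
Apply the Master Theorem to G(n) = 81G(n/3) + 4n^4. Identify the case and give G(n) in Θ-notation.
Master Theorem template: G(n) = a·G(n/b) + f(n).
Here: a=81, b=3, f(n)=4n^4
Compute log_b(a) = log_3(81) = 4.
f(n) = 4n^4 = Θ(n^4). Case 2: G(n) = Θ(n^4 log n).

Case 2: G(n) = Θ(n^4 log n)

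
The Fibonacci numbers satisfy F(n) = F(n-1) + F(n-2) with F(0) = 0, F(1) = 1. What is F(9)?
Computing the sequence terms:
0, 1, 1, 2, 3, 5, 8, 13, 21, 34

34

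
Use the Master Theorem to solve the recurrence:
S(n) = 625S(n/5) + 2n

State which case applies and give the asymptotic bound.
Master Theorem template: S(n) = a·S(n/b) + f(n).
Here: a=625, b=5, f(n)=2n
Compute log_b(a) = log_5(625) = 4.
f(n) = 2n = O(n^(4-ε)) with ε = 3. Case 1: S(n) = Θ(n^log_b(a)) = Θ(n^4).

Case 1: S(n) = Θ(n^4)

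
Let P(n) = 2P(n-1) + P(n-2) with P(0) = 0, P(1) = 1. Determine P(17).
Computing the sequence terms:
0, 1, 2, 5, 12, 29, 70, 169, 408, 985, 2378, 5741, 13860, 33461, 80782, 195025, 470832, 1136689

1136689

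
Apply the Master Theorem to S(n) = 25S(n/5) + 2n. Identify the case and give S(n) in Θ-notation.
Master Theorem template: S(n) = a·S(n/b) + f(n).
Here: a=25, b=5, f(n)=2n
Compute log_b(a) = log_5(25) = 2.
f(n) = 2n = O(n^(2-ε)) with ε = 1. Case 1: S(n) = Θ(n^log_b(a)) = Θ(n^2).

Case 1: S(n) = Θ(n^2)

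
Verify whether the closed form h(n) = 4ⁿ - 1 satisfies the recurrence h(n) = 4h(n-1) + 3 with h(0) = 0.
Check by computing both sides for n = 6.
From the recurrence with h(0) = 0:
  h(0) = 0, h(1) = 3, h(2) = 15, h(3) = 63, h(4) = 255, h(5) = 1023, h(6) = 4095
  so the recurrence gives h(6) = 4095.
From the proposed closed form h(n) = 4ⁿ - 1:
  h(6) = 4095.
Both sides give 4095 at n = 6, and the initial condition(s) match, so the closed form is consistent.

Yes, the closed form is correct.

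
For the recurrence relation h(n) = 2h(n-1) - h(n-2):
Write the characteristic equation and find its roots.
Substitute h(n) = rⁿ and divide through by rⁿ⁻²: r² - 2r + 1 = 0
Factor: (r - 1)² = 0, so r = 1 (double root).
General solution: h(n) = (A + Bn)·1ⁿ

Characteristic: r² - 2r + 1 = 0, Roots: r = 1 (double root)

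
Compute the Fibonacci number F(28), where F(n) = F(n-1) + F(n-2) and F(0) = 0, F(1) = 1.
Computing the sequence terms:
0, 1, 1, 2, 3, 5, 8, 13, 21, 34, 55, 89, 144, 233, 377, 610, 987, 1597, 2584, 4181, 6765, 10946, 17711, 28657, 46368, 75025, 121393, 196418, 317811

317811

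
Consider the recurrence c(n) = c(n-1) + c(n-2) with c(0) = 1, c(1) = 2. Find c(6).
Computing the sequence terms:
1, 2, 3, 5, 8, 13, 21

21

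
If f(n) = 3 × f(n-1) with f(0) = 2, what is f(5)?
Computing step by step:
f(0) = 2
f(1) = 3 × 2 = 6
f(2) = 3 × 6 = 18
f(3) = 3 × 18 = 54
f(4) = 3 × 54 = 162
f(5) = 3 × 162 = 486

486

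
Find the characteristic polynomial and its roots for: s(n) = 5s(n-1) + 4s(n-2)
Substitute s(n) = rⁿ and divide through by rⁿ⁻²: r² - 5r - 4 = 0
Discriminant: 5² + 4·4 = 41, not a perfect square, so by the quadratic formula r = (5 ± √41)/2.
General solution: s(n) = A·r₁ⁿ + B·r₂ⁿ where r₁,r₂ = (5 ± √41)/2

Characteristic: r² - 5r - 4 = 0, Roots: r = (5 ± √41)/2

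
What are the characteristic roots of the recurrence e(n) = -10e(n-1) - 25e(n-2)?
Substitute e(n) = rⁿ and divide through by rⁿ⁻²: r² + 10r + 25 = 0
Factor: (r + 5)² = 0, so r = -5 (double root).
General solution: e(n) = (A + Bn)·(-5)ⁿ

Characteristic: r² + 10r + 25 = 0, Roots: r = -5 (double root)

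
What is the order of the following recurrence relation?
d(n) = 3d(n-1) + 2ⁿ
The order is the largest lag k for which d(n-k) appears. Here the deepest term is d(n-1) (the 2ⁿ term is non-homogeneous and does not affect the order), so the order is 1.

Order 1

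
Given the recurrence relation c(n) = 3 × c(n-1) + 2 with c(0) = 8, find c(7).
Computing step by step:
c(0) = 8
c(1) = 3 × 8 + 2 = 26
c(2) = 3 × 26 + 2 = 80
c(3) = 3 × 80 + 2 = 242
c(4) = 3 × 242 + 2 = 728
c(5) = 3 × 728 + 2 = 2186
c(6) = 3 × 2186 + 2 = 6560
c(7) = 3 × 6560 + 2 = 19682

19682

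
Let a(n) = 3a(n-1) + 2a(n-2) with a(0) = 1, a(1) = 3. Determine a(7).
Computing the sequence terms:
1, 3, 11, 39, 139, 495, 1763, 6279

6279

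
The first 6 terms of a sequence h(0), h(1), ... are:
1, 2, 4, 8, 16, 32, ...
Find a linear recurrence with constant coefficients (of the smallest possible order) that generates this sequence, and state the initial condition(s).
Look for the lowest-order linear relation among consecutive terms.
Observation: each term is 2× the previous.
Check at n=2: 2·2 = 4. ✓

h(n) = 2 × h(n-1), h(0) = 1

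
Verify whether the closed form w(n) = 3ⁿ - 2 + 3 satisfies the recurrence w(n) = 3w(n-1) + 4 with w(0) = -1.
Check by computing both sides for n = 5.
From the recurrence with w(0) = -1:
  w(0) = -1, w(1) = 1, w(2) = 7, w(3) = 25, w(4) = 79, w(5) = 241
  so the recurrence gives w(5) = 241.
From the proposed closed form w(n) = 3ⁿ - 2 + 3:
  w(5) = 244.
The recurrence gives 241 but the closed form gives 244, so the closed form does not satisfy the recurrence.

No, the closed form is incorrect.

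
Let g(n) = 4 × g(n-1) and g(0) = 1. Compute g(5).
Computing step by step:
g(0) = 1
g(1) = 4 × 1 = 4
g(2) = 4 × 4 = 16
g(3) = 4 × 16 = 64
g(4) = 4 × 64 = 256
g(5) = 4 × 256 = 1024

1024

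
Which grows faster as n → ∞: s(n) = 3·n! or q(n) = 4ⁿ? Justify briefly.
Comparing growth rates:
Growth-rate hierarchy: log n ≺ any polynomial ≺ any exponential cⁿ (c>1) ≺ n! ≺ nⁿ.
factorial dominates exponential base 4 asymptotically.

s(n) grows faster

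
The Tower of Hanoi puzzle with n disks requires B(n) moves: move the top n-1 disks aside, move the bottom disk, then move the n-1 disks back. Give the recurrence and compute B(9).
Moving n disks = move the top n-1 disks aside (B(n-1) moves) + move the largest disk (1 move) + move the n-1 disks back on top (B(n-1) moves), so B(n) = 2B(n-1) + 1, with B(1) = 1 (a single disk takes one move).
First terms: 1, 3, 7, 15, 31, 63, … — each is one less than a power of 2. Indeed B(n) + 1 = 2(B(n-1) + 1) with B(1) + 1 = 2, so B(n) + 1 = 2ⁿ and B(n) = 2ⁿ - 1.
Hence B(9) = 2^9 - 1 = 512 - 1 = 511.

B(n) = 2B(n-1) + 1, B(1) = 1; B(9) = 511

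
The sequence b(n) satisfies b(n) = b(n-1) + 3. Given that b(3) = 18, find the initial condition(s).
b(3) = b(0) + 3·3, so b(0) = 18 - 9 = 9.

b(0) = 9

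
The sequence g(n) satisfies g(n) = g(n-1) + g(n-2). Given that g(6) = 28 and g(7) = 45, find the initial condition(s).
Work backwards using g(k) = g(k+2) - g(k+1):
g(5) = g(7) - g(6) = 45 - 28 = 17
g(4) = g(6) - g(5) = 28 - 17 = 11
g(3) = g(5) - g(4) = 17 - 11 = 6
g(2) = g(4) - g(3) = 11 - 6 = 5
g(1) = g(3) - g(2) = 6 - 5 = 1
g(0) = g(2) - g(1) = 5 - 1 = 4

g(0) = 4, g(1) = 1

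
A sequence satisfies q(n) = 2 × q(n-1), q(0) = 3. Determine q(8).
Computing step by step:
q(0) = 3
q(1) = 2 × 3 = 6
q(2) = 2 × 6 = 12
q(3) = 2 × 12 = 24
q(4) = 2 × 24 = 48
q(5) = 2 × 48 = 96
q(6) = 2 × 96 = 192
q(7) = 2 × 192 = 384
q(8) = 2 × 384 = 768

768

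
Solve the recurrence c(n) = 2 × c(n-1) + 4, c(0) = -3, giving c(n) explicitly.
Recurrence: c(n) = 2 × c(n-1) + 4, initial: c(0) = -3.
Try c(n) = A·2ⁿ + C. Substituting: A·2ⁿ + C = 2(A·2ⁿ⁻¹ + C) + 4 = A·2ⁿ + 2C + 4, so C = 2C + 4, giving C = -4. Then c(0) = A - 4 = -3 gives A = 1.

c(n) = 2ⁿ - 4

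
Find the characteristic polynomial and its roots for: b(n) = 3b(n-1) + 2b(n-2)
Substitute b(n) = rⁿ and divide through by rⁿ⁻²: r² - 3r - 2 = 0
Discriminant: 3² + 4·2 = 17, not a perfect square, so by the quadratic formula r = (3 ± √17)/2.
General solution: b(n) = A·r₁ⁿ + B·r₂ⁿ where r₁,r₂ = (3 ± √17)/2

Characteristic: r² - 3r - 2 = 0, Roots: r = (3 ± √17)/2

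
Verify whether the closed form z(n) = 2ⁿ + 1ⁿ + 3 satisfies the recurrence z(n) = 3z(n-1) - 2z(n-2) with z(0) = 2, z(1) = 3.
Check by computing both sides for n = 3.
From the recurrence with z(0) = 2, z(1) = 3:
  z(0) = 2, z(1) = 3, z(2) = 5, z(3) = 9
  so the recurrence gives z(3) = 9.
From the proposed closed form z(n) = 2ⁿ + 1ⁿ + 3:
  z(3) = 12.
The recurrence gives 9 but the closed form gives 12, so the closed form does not satisfy the recurrence.

No, the closed form is incorrect.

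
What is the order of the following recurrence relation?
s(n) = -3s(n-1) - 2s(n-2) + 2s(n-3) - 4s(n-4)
The order is the largest lag k for which s(n-k) appears. Here the deepest term is s(n-4), so the order is 4.

Order 4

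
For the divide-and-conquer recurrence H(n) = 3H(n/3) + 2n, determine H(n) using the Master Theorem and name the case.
Master Theorem template: H(n) = a·H(n/b) + f(n).
Here: a=3, b=3, f(n)=2n
Compute log_b(a) = log_3(3) = 1.
f(n) = 2n = Θ(n). Case 2: H(n) = Θ(n log n).

Case 2: H(n) = Θ(n log n)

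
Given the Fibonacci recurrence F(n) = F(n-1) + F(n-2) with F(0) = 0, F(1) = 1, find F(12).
Computing the sequence terms:
0, 1, 1, 2, 3, 5, 8, 13, 21, 34, 55, 89, 144

144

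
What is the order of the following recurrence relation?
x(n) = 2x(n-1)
The order is the largest lag k for which x(n-k) appears. Here the deepest term is x(n-1), so the order is 1.

Order 1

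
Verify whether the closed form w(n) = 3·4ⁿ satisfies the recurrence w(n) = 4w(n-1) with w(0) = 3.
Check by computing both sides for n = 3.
From the recurrence with w(0) = 3:
  w(0) = 3, w(1) = 12, w(2) = 48, w(3) = 192
  so the recurrence gives w(3) = 192.
From the proposed closed form w(n) = 3·4ⁿ:
  w(3) = 192.
Both sides give 192 at n = 3, and the initial condition(s) match, so the closed form is consistent.

Yes, the closed form is correct.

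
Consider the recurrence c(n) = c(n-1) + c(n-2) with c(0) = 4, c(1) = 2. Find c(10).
Computing the sequence terms:
4, 2, 6, 8, 14, 22, 36, 58, 94, 152, 246

246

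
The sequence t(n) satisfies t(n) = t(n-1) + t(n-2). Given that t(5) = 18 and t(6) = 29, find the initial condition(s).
Work backwards using t(k) = t(k+2) - t(k+1):
t(4) = t(6) - t(5) = 29 - 18 = 11
t(3) = t(5) - t(4) = 18 - 11 = 7
t(2) = t(4) - t(3) = 11 - 7 = 4
t(1) = t(3) - t(2) = 7 - 4 = 3
t(0) = t(2) - t(1) = 4 - 3 = 1

t(0) = 1, t(1) = 3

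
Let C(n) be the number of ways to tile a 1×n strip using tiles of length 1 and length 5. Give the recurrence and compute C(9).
Condition on the last tile: it has length 1 (leaving a 1×(n-1) strip) or length 5 (leaving a 1×(n-5) strip), so C(n) = C(n-1) + C(n-5) (order-5 linear recurrence).
For 0 ≤ i < 5 only unit tiles fit, so C(i) = 1.
Iterating the recurrence: C(5) = 2, C(6) = 3, C(7) = 4, C(8) = 5, C(9) = 6.

C(n) = C(n-1) + C(n-5), with C(i) = 1 for 0 ≤ i < 5; C(9) = 6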